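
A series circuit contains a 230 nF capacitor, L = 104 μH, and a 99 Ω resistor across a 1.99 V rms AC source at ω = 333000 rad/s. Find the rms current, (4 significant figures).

19.64 mA

X_L = ωL = 34.63 Ω
X_C = 1/(ωC) = 13.06 Ω
Net reactance X = X_L − X_C = 21.58 Ω
Z = 99.00 + j21.58 Ω
|Z| = √(99.00² + 21.58²) = 101.3 Ω
I = V/|Z| = 1.99/101.3 = 19.64 mA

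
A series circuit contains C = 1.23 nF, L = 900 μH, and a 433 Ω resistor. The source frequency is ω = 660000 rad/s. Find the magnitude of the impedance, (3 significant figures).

771 Ω

X_L = ωL = 594 Ω
X_C = 1/(ωC) = 1230 Ω
Net reactance X = X_L − X_C = -638 Ω
Z = 433 − j638 Ω
|Z| = √(433² + 638²) = 771 Ω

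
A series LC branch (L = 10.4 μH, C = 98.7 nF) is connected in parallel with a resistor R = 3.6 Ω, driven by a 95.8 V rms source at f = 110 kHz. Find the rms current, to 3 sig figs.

29.5 A

ω = 2πf = 691200 rad/s
X_L = ωL = 7.19 Ω
X_C = 1/(ωC) = 14.7 Ω
Branch 1: Z₁ = R = 3.60 Ω
Branch 2 (series LC): Z₂ = j(X_L − X_C) = −j7.47 Ω
Parallel: Z = Z₁Z₂/(Z₁+Z₂), |Z| = 3.24 Ω, ∠Z = -25.7°
I = V/|Z| = 95.8/3.24 = 29.5 A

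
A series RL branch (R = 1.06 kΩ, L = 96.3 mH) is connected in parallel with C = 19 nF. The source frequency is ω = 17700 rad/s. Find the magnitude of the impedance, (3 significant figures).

X_L = ωL = 1700 Ω
X_C = 1/(ωC) = 2970 Ω
Branch 1 (R+jX_L): Z₁ = 1060 + j1700 Ω, |Z₁| = 2010 Ω
Branch 2 (−jX_C): Z₂ = −j2970 Ω
Parallel: Z = Z₁Z₂/(Z₁+Z₂), |Z| = 3610 Ω, ∠Z = 18.3°

3610 Ω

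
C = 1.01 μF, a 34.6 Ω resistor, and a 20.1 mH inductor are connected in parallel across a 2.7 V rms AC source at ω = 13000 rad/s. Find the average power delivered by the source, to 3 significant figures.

211 mW

X_L = ωL = 261 Ω
X_C = 1/(ωC) = 76.2 Ω
Parallel: admittances add. Y = 1/R + 1/(jωL) + jωC
Y = (0.0289 + j0.00930) S
|Y| = 0.0304 S → |Z| = 1/|Y| = 32.9 Ω, ∠Z = −∠Y = -17.8°
I = V/|Z| = 82.0 mA
P = VI cos φ = 2.7 × 0.0820 × cos(-17.8°) = 211 mW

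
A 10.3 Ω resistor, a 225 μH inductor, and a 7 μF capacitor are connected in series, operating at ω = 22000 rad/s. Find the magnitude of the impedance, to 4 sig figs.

10.42 Ω

X_L = ωL = 4.950 Ω
X_C = 1/(ωC) = 6.494 Ω
Net reactance X = X_L − X_C = -1.544 Ω
Z = 10.30 − j1.544 Ω
|Z| = √(10.30² + 1.544²) = 10.42 Ω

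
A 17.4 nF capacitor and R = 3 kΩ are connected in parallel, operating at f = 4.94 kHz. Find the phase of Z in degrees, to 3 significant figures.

-58.3°

ω = 2πf = 31040 rad/s
X_C = 1/(ωC) = 1850 Ω
Parallel: admittances add. Y = 1/R + jωC
Y = (0.000333 + j0.000540) S
|Y| = 0.000635 S → |Z| = 1/|Y| = 1580 Ω, ∠Z = −∠Y = -58.3°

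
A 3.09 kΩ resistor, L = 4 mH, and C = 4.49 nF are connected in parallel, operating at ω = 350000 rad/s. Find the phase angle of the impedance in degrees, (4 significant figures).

-69.32°

X_L = ωL = 1400 Ω
X_C = 1/(ωC) = 636.3 Ω
Parallel: admittances add. Y = 1/R + 1/(jωL) + jωC
Y = (0.0003236 + j0.0008572) S
|Y| = 0.0009163 S → |Z| = 1/|Y| = 1091 Ω, ∠Z = −∠Y = -69.32°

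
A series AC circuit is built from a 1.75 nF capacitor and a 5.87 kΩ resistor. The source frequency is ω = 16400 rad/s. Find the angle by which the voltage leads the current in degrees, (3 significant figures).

X_C = 1/(ωC) = 34800 Ω
Z = 5870 − j34800 Ω
|Z| = √(5870² + 34800²) = 35300 Ω
∠Z = arctan(-34800/5870) = -80.4°

-80.4°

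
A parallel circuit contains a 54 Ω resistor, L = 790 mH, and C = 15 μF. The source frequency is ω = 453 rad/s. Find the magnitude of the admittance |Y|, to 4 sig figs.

X_L = ωL = 357.9 Ω
X_C = 1/(ωC) = 147.2 Ω
Parallel: admittances add. Y = 1/R + 1/(jωL) + jωC
Y = (0.01852 + j0.004001) S
|Y| = 0.01895 S → |Z| = 1/|Y| = 52.78 Ω, ∠Z = −∠Y = -12.19°

18.95 mS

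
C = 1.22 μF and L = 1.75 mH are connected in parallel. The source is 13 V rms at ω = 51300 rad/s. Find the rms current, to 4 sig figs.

X_L = ωL = 89.78 Ω
X_C = 1/(ωC) = 15.98 Ω
Parallel: admittances add. Y = 1/(jωL) + jωC
Y = (0 + j0.05145) S
|Y| = 0.05145 S → |Z| = 1/|Y| = 19.44 Ω, ∠Z = −∠Y = -90.00°
I = V/|Z| = 13/19.44 = 668.8 mA

668.8 mA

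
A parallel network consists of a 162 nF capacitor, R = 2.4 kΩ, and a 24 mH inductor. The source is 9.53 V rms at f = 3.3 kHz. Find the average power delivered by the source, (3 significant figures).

37.8 mW

ω = 2πf = 20730 rad/s
X_L = ωL = 498 Ω
X_C = 1/(ωC) = 298 Ω
Parallel: admittances add. Y = 1/R + 1/(jωL) + jωC
Y = (0.000417 + j0.00135) S
|Y| = 0.00141 S → |Z| = 1/|Y| = 708 Ω, ∠Z = −∠Y = -72.8°
I = V/|Z| = 13.5 mA
P = VI cos φ = 9.53 × 0.0135 × cos(-72.8°) = 37.8 mW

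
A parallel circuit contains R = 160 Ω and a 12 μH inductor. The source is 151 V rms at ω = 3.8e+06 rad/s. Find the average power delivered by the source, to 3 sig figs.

143 W

X_L = ωL = 45.6 Ω
Parallel: admittances add. Y = 1/R + 1/(jωL)
Y = (0.00625 − j0.0219) S
|Y| = 0.0228 S → |Z| = 1/|Y| = 43.9 Ω, ∠Z = −∠Y = 74.1°
I = V/|Z| = 3.44 A
P = VI cos φ = 151 × 3.44 × cos(74.1°) = 143 W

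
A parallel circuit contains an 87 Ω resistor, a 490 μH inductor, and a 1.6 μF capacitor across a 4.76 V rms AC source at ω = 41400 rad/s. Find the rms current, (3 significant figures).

X_L = ωL = 20.3 Ω
X_C = 1/(ωC) = 15.1 Ω
Parallel: admittances add. Y = 1/R + 1/(jωL) + jωC
Y = (0.0115 + j0.0169) S
|Y| = 0.0205 S → |Z| = 1/|Y| = 48.8 Ω, ∠Z = −∠Y = -55.8°
I = V/|Z| = 4.76/48.8 = 97.5 mA

97.5 mA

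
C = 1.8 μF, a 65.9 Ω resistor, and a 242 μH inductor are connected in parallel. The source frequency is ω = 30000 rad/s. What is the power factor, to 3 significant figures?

X_L = ωL = 7.26 Ω
X_C = 1/(ωC) = 18.5 Ω
Parallel: admittances add. Y = 1/R + 1/(jωL) + jωC
Y = (0.0152 − j0.0837) S
|Y| = 0.0851 S → |Z| = 1/|Y| = 11.8 Ω, ∠Z = −∠Y = 79.7°
cos φ = cos(79.7°) = 0.178

0.178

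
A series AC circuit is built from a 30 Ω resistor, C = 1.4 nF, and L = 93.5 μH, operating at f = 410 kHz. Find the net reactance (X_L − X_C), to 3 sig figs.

ω = 2πf = 2.576e+06 rad/s
X_L = ωL = 241 Ω
X_C = 1/(ωC) = 277 Ω
X = 241 − 277 = -36.4 Ω

-36.4 Ω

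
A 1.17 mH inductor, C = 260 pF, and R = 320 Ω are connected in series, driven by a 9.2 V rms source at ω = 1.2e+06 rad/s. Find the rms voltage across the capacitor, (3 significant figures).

X_L = ωL = 1400 Ω
X_C = 1/(ωC) = 3210 Ω
Net reactance X = X_L − X_C = -1800 Ω
Z = 320 − j1800 Ω
|Z| = √(320² + 1800²) = 1830 Ω
I = V/|Z| = 5.03 mA
V_C = I·|Z_C| = 0.00503 × 3210 = 16.1 V

16.1 V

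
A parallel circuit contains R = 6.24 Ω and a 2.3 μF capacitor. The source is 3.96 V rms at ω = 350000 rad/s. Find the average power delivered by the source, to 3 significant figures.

X_C = 1/(ωC) = 1.24 Ω
Parallel: admittances add. Y = 1/R + jωC
Y = (0.160 + j0.805) S
|Y| = 0.821 S → |Z| = 1/|Y| = 1.22 Ω, ∠Z = −∠Y = -78.7°
I = V/|Z| = 3.25 A
P = VI cos φ = 3.96 × 3.25 × cos(-78.7°) = 2.51 W

2.51 W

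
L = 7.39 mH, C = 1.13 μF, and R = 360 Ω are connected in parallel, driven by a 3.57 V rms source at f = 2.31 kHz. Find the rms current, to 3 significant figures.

27.1 mA

ω = 2πf = 14510 rad/s
X_L = ωL = 107 Ω
X_C = 1/(ωC) = 61.0 Ω
Parallel: admittances add. Y = 1/R + 1/(jωL) + jωC
Y = (0.00278 + j0.00708) S
|Y| = 0.00760 S → |Z| = 1/|Y| = 132 Ω, ∠Z = −∠Y = -68.6°
I = V/|Z| = 3.57/132 = 27.1 mA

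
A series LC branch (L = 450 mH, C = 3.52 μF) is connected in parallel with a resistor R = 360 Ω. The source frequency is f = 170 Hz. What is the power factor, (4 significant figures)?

0.5122

ω = 2πf = 1068 rad/s
X_L = ωL = 480.7 Ω
X_C = 1/(ωC) = 266.0 Ω
Branch 1: Z₁ = R = 360.0 Ω
Branch 2 (series LC): Z₂ = j(X_L − X_C) = j214.7 Ω
Parallel: Z = Z₁Z₂/(Z₁+Z₂), |Z| = 184.4 Ω, ∠Z = 59.19°
cos φ = cos(59.19°) = 0.5122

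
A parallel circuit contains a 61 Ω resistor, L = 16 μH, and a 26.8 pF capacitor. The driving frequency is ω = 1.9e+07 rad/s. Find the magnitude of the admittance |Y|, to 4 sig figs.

16.63 mS

X_L = ωL = 304.0 Ω
X_C = 1/(ωC) = 1964 Ω
Parallel: admittances add. Y = 1/R + 1/(jωL) + jωC
Y = (0.01639 − j0.002780) S
|Y| = 0.01663 S → |Z| = 1/|Y| = 60.14 Ω, ∠Z = −∠Y = 9.626°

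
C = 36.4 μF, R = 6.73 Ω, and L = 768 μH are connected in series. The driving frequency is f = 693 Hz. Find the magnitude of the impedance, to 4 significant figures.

ω = 2πf = 4354 rad/s
X_L = ωL = 3.344 Ω
X_C = 1/(ωC) = 6.309 Ω
Net reactance X = X_L − X_C = -2.965 Ω
Z = 6.730 − j2.965 Ω
|Z| = √(6.730² + 2.965²) = 7.354 Ω

7.354 Ω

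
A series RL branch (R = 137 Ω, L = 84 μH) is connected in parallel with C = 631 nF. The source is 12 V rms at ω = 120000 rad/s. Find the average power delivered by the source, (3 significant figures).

X_L = ωL = 10.1 Ω
X_C = 1/(ωC) = 13.2 Ω
Branch 1 (R+jX_L): Z₁ = 137 + j10.1 Ω, |Z₁| = 137 Ω
Branch 2 (−jX_C): Z₂ = −j13.2 Ω
Parallel: Z = Z₁Z₂/(Z₁+Z₂), |Z| = 13.2 Ω, ∠Z = -84.5°
I = V/|Z| = 906 mA
P = VI cos φ = 12 × 0.906 × cos(-84.5°) = 1.05 W

1.05 W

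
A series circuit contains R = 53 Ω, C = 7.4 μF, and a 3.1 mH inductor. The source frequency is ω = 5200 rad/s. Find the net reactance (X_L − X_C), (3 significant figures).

-9.87 Ω

X_L = ωL = 16.1 Ω
X_C = 1/(ωC) = 26.0 Ω
X = 16.1 − 26.0 = -9.87 Ω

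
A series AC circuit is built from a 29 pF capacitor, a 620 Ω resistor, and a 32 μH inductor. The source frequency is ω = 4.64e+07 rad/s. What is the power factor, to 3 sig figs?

X_L = ωL = 1480 Ω
X_C = 1/(ωC) = 743 Ω
Net reactance X = X_L − X_C = 742 Ω
Z = 620 + j742 Ω
|Z| = √(620² + 742²) = 967 Ω
∠Z = arctan(742/620) = 50.1°
cos φ = cos(50.1°) = 0.641

0.641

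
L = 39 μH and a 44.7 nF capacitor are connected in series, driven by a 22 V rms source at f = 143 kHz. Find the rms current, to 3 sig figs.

2.17 A

ω = 2πf = 898500 rad/s
X_L = ωL = 35.0 Ω
X_C = 1/(ωC) = 24.9 Ω
Net reactance X = X_L − X_C = 10.1 Ω
Z = j10.1 Ω
|Z| = √(0² + 10.1²) = 10.1 Ω
I = V/|Z| = 22/10.1 = 2.17 A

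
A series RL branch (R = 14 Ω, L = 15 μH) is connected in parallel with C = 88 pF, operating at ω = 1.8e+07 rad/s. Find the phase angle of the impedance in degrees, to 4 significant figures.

84.81°

X_L = ωL = 270.0 Ω
X_C = 1/(ωC) = 631.3 Ω
Branch 1 (R+jX_L): Z₁ = 14.00 + j270.0 Ω, |Z₁| = 270.4 Ω
Branch 2 (−jX_C): Z₂ = −j631.3 Ω
Parallel: Z = Z₁Z₂/(Z₁+Z₂), |Z| = 472.0 Ω, ∠Z = 84.81°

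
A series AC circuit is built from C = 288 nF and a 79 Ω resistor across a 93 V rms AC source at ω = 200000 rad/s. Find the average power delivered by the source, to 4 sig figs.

104.4 W

X_C = 1/(ωC) = 17.36 Ω
Z = 79.00 − j17.36 Ω
|Z| = √(79.00² + 17.36²) = 80.89 Ω
∠Z = arctan(-17.36/79.00) = -12.39°
I = V/|Z| = 1.150 A
P = VI cos φ = 93 × 1.150 × cos(-12.39°) = 104.4 W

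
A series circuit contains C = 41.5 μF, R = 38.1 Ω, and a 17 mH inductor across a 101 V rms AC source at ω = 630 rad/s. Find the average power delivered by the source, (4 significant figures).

175.9 W

X_L = ωL = 10.71 Ω
X_C = 1/(ωC) = 38.25 Ω
Net reactance X = X_L − X_C = -27.54 Ω
Z = 38.10 − j27.54 Ω
|Z| = √(38.10² + 27.54²) = 47.01 Ω
∠Z = arctan(-27.54/38.10) = -35.86°
I = V/|Z| = 2.148 A
P = VI cos φ = 101 × 2.148 × cos(-35.86°) = 175.9 W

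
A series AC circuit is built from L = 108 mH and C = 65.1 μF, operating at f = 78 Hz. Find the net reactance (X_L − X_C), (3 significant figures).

21.6 Ω

ω = 2πf = 490.1 rad/s
X_L = ωL = 52.9 Ω
X_C = 1/(ωC) = 31.3 Ω
X = 52.9 − 31.3 = 21.6 Ω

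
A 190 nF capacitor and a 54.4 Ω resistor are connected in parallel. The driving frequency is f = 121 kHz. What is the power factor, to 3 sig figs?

ω = 2πf = 760300 rad/s
X_C = 1/(ωC) = 6.92 Ω
Parallel: admittances add. Y = 1/R + jωC
Y = (0.0184 + j0.144) S
|Y| = 0.146 S → |Z| = 1/|Y| = 6.87 Ω, ∠Z = −∠Y = -82.7°
cos φ = cos(-82.7°) = 0.126

0.126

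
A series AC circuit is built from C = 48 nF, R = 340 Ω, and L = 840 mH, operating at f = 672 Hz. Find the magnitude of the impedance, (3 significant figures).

1430 Ω

ω = 2πf = 4222 rad/s
X_L = ωL = 3550 Ω
X_C = 1/(ωC) = 4930 Ω
Net reactance X = X_L − X_C = -1390 Ω
Z = 340 − j1390 Ω
|Z| = √(340² + 1390²) = 1430 Ω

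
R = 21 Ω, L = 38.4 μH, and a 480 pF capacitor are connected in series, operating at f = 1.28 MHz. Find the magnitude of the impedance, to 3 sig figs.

ω = 2πf = 8.042e+06 rad/s
X_L = ωL = 309 Ω
X_C = 1/(ωC) = 259 Ω
Net reactance X = X_L − X_C = 49.8 Ω
Z = 21.0 + j49.8 Ω
|Z| = √(21.0² + 49.8²) = 54.0 Ω

54.0 Ω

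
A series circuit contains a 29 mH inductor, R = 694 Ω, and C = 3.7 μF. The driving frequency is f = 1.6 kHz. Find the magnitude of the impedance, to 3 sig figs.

ω = 2πf = 10050 rad/s
X_L = ωL = 292 Ω
X_C = 1/(ωC) = 26.9 Ω
Net reactance X = X_L − X_C = 265 Ω
Z = 694 + j265 Ω
|Z| = √(694² + 265²) = 743 Ω

743 Ω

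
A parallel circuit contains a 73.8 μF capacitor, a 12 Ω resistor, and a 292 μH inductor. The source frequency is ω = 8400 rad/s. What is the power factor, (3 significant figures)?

0.366

X_L = ωL = 2.45 Ω
X_C = 1/(ωC) = 1.61 Ω
Parallel: admittances add. Y = 1/R + 1/(jωL) + jωC
Y = (0.0833 + j0.212) S
|Y| = 0.228 S → |Z| = 1/|Y| = 4.39 Ω, ∠Z = −∠Y = -68.6°
cos φ = cos(-68.6°) = 0.366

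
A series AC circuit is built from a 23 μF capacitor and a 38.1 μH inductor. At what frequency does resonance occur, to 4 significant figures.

ω₀ = 1/√(LC) = 1/√(3.81e-05 × 2.3e-05) = 33780 rad/s
f₀ = ω₀/(2π) = 5.376 kHz

5.376 kHz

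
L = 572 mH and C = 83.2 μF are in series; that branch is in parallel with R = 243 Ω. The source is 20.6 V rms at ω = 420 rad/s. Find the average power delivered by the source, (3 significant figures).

1.75 W

X_L = ωL = 240 Ω
X_C = 1/(ωC) = 28.6 Ω
Branch 1: Z₁ = R = 243 Ω
Branch 2 (series LC): Z₂ = j(X_L − X_C) = j212 Ω
Parallel: Z = Z₁Z₂/(Z₁+Z₂), |Z| = 160 Ω, ∠Z = 48.9°
I = V/|Z| = 129 mA
P = VI cos φ = 20.6 × 0.129 × cos(48.9°) = 1.75 W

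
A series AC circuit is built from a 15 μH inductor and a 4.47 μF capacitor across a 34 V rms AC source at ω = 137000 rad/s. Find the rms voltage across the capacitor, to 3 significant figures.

X_L = ωL = 2.06 Ω
X_C = 1/(ωC) = 1.63 Ω
Net reactance X = X_L − X_C = 0.422 Ω
Z = j0.422 Ω
|Z| = √(0² + 0.422²) = 0.422 Ω
I = V/|Z| = 80.6 A
V_C = I·|Z_C| = 80.6 × 1.63 = 132 V

132 V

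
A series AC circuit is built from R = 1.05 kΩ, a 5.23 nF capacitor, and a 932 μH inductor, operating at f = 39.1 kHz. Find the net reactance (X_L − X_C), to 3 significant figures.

ω = 2πf = 245700 rad/s
X_L = ωL = 229 Ω
X_C = 1/(ωC) = 778 Ω
X = 229 − 778 = -549 Ω

-549 Ω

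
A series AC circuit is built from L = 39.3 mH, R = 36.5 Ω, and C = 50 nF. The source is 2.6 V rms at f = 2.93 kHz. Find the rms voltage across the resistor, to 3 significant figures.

0.260 V

ω = 2πf = 18410 rad/s
X_L = ωL = 724 Ω
X_C = 1/(ωC) = 1090 Ω
Net reactance X = X_L − X_C = -363 Ω
Z = 36.5 − j363 Ω
|Z| = √(36.5² + 363²) = 365 Ω
I = V/|Z| = 7.13 mA
V_R = I·|Z_R| = 0.00713 × 36.5 = 0.260 V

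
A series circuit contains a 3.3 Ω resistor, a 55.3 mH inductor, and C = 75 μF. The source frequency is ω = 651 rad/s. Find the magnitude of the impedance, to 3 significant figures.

X_L = ωL = 36.0 Ω
X_C = 1/(ωC) = 20.5 Ω
Net reactance X = X_L − X_C = 15.5 Ω
Z = 3.30 + j15.5 Ω
|Z| = √(3.30² + 15.5²) = 15.9 Ω

15.9 Ω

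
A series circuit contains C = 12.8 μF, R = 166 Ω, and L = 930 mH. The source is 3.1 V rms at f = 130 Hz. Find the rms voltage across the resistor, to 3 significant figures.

ω = 2πf = 816.8 rad/s
X_L = ωL = 760 Ω
X_C = 1/(ωC) = 95.6 Ω
Net reactance X = X_L − X_C = 664 Ω
Z = 166 + j664 Ω
|Z| = √(166² + 664²) = 684 Ω
I = V/|Z| = 4.53 mA
V_R = I·|Z_R| = 0.00453 × 166 = 0.752 V

0.752 V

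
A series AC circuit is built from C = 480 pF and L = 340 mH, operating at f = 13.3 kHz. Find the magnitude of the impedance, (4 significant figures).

ω = 2πf = 83570 rad/s
X_L = ωL = 28410 Ω
X_C = 1/(ωC) = 24930 Ω
Net reactance X = X_L − X_C = 3482 Ω
Z = j3482 Ω
|Z| = √(0² + 3482²) = 3482 Ω

3482 Ω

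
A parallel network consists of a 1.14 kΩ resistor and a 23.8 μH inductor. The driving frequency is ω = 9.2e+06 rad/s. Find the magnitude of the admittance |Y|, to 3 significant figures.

X_L = ωL = 219 Ω
Parallel: admittances add. Y = 1/R + 1/(jωL)
Y = (0.000877 − j0.00457) S
|Y| = 0.00465 S → |Z| = 1/|Y| = 215 Ω, ∠Z = −∠Y = 79.1°

4.65 mS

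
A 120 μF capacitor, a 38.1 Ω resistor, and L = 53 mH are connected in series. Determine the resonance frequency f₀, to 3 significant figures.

63.1 Hz

ω₀ = 1/√(LC) = 1/√(0.053 × 0.00012) = 396.5 rad/s
f₀ = ω₀/(2π) = 63.1 Hz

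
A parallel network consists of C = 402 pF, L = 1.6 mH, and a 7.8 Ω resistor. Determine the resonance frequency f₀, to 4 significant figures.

ω₀ = 1/√(LC) = 1/√(0.0016 × 4.02e-10) = 1.247e+06 rad/s
f₀ = ω₀/(2π) = 198.4 kHz

198.4 kHz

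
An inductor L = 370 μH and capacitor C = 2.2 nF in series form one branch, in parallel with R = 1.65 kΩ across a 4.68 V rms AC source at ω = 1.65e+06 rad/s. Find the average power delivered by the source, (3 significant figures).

X_L = ωL = 610 Ω
X_C = 1/(ωC) = 275 Ω
Branch 1: Z₁ = R = 1650 Ω
Branch 2 (series LC): Z₂ = j(X_L − X_C) = j335 Ω
Parallel: Z = Z₁Z₂/(Z₁+Z₂), |Z| = 328 Ω, ∠Z = 78.5°
I = V/|Z| = 14.3 mA
P = VI cos φ = 4.68 × 0.0143 × cos(78.5°) = 13.3 mW

13.3 mW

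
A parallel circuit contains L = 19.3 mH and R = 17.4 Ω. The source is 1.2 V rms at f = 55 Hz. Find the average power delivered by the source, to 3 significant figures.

82.8 mW

ω = 2πf = 345.6 rad/s
X_L = ωL = 6.67 Ω
Parallel: admittances add. Y = 1/R + 1/(jωL)
Y = (0.0575 − j0.150) S
|Y| = 0.161 S → |Z| = 1/|Y| = 6.23 Ω, ∠Z = −∠Y = 69.0°
I = V/|Z| = 193 mA
P = VI cos φ = 1.2 × 0.193 × cos(69.0°) = 82.8 mW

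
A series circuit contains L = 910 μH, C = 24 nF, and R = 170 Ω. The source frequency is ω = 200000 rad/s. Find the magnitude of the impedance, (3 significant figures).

X_L = ωL = 182 Ω
X_C = 1/(ωC) = 208 Ω
Net reactance X = X_L − X_C = -26.3 Ω
Z = 170 − j26.3 Ω
|Z| = √(170² + 26.3²) = 172 Ω

172 Ω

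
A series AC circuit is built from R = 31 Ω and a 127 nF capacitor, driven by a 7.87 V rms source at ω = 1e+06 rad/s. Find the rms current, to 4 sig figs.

246.1 mA

X_C = 1/(ωC) = 7.874 Ω
Z = 31.00 − j7.874 Ω
|Z| = √(31.00² + 7.874²) = 31.98 Ω
I = V/|Z| = 7.87/31.98 = 246.1 mA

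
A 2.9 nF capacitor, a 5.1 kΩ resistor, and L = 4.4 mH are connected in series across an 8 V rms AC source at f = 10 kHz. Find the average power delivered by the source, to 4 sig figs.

6.139 mW

ω = 2πf = 62830 rad/s
X_L = ωL = 276.5 Ω
X_C = 1/(ωC) = 5488 Ω
Net reactance X = X_L − X_C = -5212 Ω
Z = 5100 − j5212 Ω
|Z| = √(5100² + 5212²) = 7292 Ω
∠Z = arctan(-5212/5100) = -45.62°
I = V/|Z| = 1.097 mA
P = VI cos φ = 8 × 0.001097 × cos(-45.62°) = 6.139 mW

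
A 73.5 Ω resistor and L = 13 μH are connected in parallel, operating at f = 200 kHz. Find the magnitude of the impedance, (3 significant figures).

ω = 2πf = 1.257e+06 rad/s
X_L = ωL = 16.3 Ω
Parallel: admittances add. Y = 1/R + 1/(jωL)
Y = (0.0136 − j0.0612) S
|Y| = 0.0627 S → |Z| = 1/|Y| = 15.9 Ω, ∠Z = −∠Y = 77.5°

15.9 Ω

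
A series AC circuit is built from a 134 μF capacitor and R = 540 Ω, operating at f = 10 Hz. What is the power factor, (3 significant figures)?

0.977

ω = 2πf = 62.83 rad/s
X_C = 1/(ωC) = 119 Ω
Z = 540 − j119 Ω
|Z| = √(540² + 119²) = 553 Ω
∠Z = arctan(-119/540) = -12.4°
cos φ = cos(-12.4°) = 0.977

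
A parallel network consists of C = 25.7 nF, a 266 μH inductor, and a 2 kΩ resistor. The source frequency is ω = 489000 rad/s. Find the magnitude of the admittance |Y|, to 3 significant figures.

4.90 mS

X_L = ωL = 130 Ω
X_C = 1/(ωC) = 79.6 Ω
Parallel: admittances add. Y = 1/R + 1/(jωL) + jωC
Y = (0.000500 + j0.00488) S
|Y| = 0.00490 S → |Z| = 1/|Y| = 204 Ω, ∠Z = −∠Y = -84.1°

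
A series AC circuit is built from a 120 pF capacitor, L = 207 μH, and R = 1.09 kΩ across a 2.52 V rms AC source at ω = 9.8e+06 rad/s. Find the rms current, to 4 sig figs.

1.570 mA

X_L = ωL = 2029 Ω
X_C = 1/(ωC) = 850.3 Ω
Net reactance X = X_L − X_C = 1178 Ω
Z = 1090 + j1178 Ω
|Z| = √(1090² + 1178²) = 1605 Ω
I = V/|Z| = 2.52/1605 = 1.570 mA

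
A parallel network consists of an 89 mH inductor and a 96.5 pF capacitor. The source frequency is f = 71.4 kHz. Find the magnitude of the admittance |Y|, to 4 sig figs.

ω = 2πf = 448600 rad/s
X_L = ωL = 39930 Ω
X_C = 1/(ωC) = 23100 Ω
Parallel: admittances add. Y = 1/(jωL) + jωC
Y = (0 + j1.825e-05) S
|Y| = 1.825e-05 S → |Z| = 1/|Y| = 54810 Ω, ∠Z = −∠Y = -90.00°

18.25 μS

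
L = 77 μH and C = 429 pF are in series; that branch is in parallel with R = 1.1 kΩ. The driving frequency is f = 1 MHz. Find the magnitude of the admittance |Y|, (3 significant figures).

ω = 2πf = 6.283e+06 rad/s
X_L = ωL = 484 Ω
X_C = 1/(ωC) = 371 Ω
Branch 1: Z₁ = R = 1100 Ω
Branch 2 (series LC): Z₂ = j(X_L − X_C) = j113 Ω
Parallel: Z = Z₁Z₂/(Z₁+Z₂), |Z| = 112 Ω, ∠Z = 84.1°
|Y| = 1/|Z| = 8.91 mS

8.91 mS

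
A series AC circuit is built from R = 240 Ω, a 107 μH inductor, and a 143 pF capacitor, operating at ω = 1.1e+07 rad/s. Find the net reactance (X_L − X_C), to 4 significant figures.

541.3 Ω

X_L = ωL = 1177 Ω
X_C = 1/(ωC) = 635.7 Ω
X = 1177 − 635.7 = 541.3 Ω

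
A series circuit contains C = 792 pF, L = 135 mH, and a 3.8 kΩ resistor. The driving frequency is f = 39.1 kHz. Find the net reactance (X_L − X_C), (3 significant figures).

ω = 2πf = 245700 rad/s
X_L = ωL = 33200 Ω
X_C = 1/(ωC) = 5140 Ω
X = 33200 − 5140 = 28000 Ω

28000 Ω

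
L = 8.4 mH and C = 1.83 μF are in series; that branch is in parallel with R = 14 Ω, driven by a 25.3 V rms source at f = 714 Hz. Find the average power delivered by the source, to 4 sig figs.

45.72 W

ω = 2πf = 4486 rad/s
X_L = ωL = 37.68 Ω
X_C = 1/(ωC) = 121.8 Ω
Branch 1: Z₁ = R = 14.00 Ω
Branch 2 (series LC): Z₂ = j(X_L − X_C) = −j84.12 Ω
Parallel: Z = Z₁Z₂/(Z₁+Z₂), |Z| = 13.81 Ω, ∠Z = -9.449°
I = V/|Z| = 1.832 A
P = VI cos φ = 25.3 × 1.832 × cos(-9.449°) = 45.72 W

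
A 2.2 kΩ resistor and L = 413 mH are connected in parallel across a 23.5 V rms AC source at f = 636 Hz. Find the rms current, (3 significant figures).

ω = 2πf = 3996 rad/s
X_L = ωL = 1650 Ω
Parallel: admittances add. Y = 1/R + 1/(jωL)
Y = (0.000455 − j0.000606) S
|Y| = 0.000757 S → |Z| = 1/|Y| = 1320 Ω, ∠Z = −∠Y = 53.1°
I = V/|Z| = 23.5/1320 = 17.8 mA

17.8 mA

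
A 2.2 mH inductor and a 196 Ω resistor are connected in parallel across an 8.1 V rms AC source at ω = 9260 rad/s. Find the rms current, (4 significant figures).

X_L = ωL = 20.37 Ω
Parallel: admittances add. Y = 1/R + 1/(jωL)
Y = (0.005102 − j0.04909) S
|Y| = 0.04935 S → |Z| = 1/|Y| = 20.26 Ω, ∠Z = −∠Y = 84.07°
I = V/|Z| = 8.1/20.26 = 399.7 mA

399.7 mA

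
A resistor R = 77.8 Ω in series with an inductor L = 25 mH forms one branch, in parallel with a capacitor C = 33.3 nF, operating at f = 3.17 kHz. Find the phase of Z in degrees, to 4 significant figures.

ω = 2πf = 19920 rad/s
X_L = ωL = 497.9 Ω
X_C = 1/(ωC) = 1508 Ω
Branch 1 (R+jX_L): Z₁ = 77.80 + j497.9 Ω, |Z₁| = 504.0 Ω
Branch 2 (−jX_C): Z₂ = −j1508 Ω
Parallel: Z = Z₁Z₂/(Z₁+Z₂), |Z| = 750.3 Ω, ∠Z = 76.71°

76.71°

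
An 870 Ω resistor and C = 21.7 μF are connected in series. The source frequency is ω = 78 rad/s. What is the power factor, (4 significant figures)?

0.8273

X_C = 1/(ωC) = 590.8 Ω
Z = 870.0 − j590.8 Ω
|Z| = √(870.0² + 590.8²) = 1052 Ω
∠Z = arctan(-590.8/870.0) = -34.18°
cos φ = cos(-34.18°) = 0.8273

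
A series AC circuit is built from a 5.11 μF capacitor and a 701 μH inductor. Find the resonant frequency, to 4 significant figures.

2.659 kHz

ω₀ = 1/√(LC) = 1/√(0.000701 × 5.11e-06) = 16710 rad/s
f₀ = ω₀/(2π) = 2.659 kHz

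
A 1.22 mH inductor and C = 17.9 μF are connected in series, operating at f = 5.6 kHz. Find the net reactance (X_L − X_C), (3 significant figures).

41.3 Ω

ω = 2πf = 35190 rad/s
X_L = ωL = 42.9 Ω
X_C = 1/(ωC) = 1.59 Ω
X = 42.9 − 1.59 = 41.3 Ω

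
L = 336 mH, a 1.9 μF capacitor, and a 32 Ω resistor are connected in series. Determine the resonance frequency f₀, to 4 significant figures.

ω₀ = 1/√(LC) = 1/√(0.336 × 1.9e-06) = 1252 rad/s
f₀ = ω₀/(2π) = 199.2 Hz

199.2 Hz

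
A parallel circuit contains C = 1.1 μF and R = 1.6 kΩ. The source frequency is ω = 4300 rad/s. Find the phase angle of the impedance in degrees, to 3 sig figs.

-82.5°

X_C = 1/(ωC) = 211 Ω
Parallel: admittances add. Y = 1/R + jωC
Y = (0.000625 + j0.00473) S
|Y| = 0.00477 S → |Z| = 1/|Y| = 210 Ω, ∠Z = −∠Y = -82.5°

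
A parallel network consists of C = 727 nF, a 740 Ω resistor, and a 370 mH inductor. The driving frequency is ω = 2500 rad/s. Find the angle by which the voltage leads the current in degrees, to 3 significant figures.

-28.6°

X_L = ωL = 925 Ω
X_C = 1/(ωC) = 550 Ω
Parallel: admittances add. Y = 1/R + 1/(jωL) + jωC
Y = (0.00135 + j0.000736) S
|Y| = 0.00154 S → |Z| = 1/|Y| = 650 Ω, ∠Z = −∠Y = -28.6°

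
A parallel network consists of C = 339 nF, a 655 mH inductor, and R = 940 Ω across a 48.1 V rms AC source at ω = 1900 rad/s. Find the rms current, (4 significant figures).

51.74 mA

X_L = ωL = 1244 Ω
X_C = 1/(ωC) = 1553 Ω
Parallel: admittances add. Y = 1/R + 1/(jωL) + jωC
Y = (0.001064 − j0.0001594) S
|Y| = 0.001076 S → |Z| = 1/|Y| = 929.6 Ω, ∠Z = −∠Y = 8.523°
I = V/|Z| = 48.1/929.6 = 51.74 mA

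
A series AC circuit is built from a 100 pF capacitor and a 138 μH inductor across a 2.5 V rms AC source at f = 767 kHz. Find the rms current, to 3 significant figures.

1.77 mA

ω = 2πf = 4.819e+06 rad/s
X_L = ωL = 665 Ω
X_C = 1/(ωC) = 2080 Ω
Net reactance X = X_L − X_C = -1410 Ω
Z = − j1410 Ω
|Z| = √(0² + 1410²) = 1410 Ω
I = V/|Z| = 2.5/1410 = 1.77 mA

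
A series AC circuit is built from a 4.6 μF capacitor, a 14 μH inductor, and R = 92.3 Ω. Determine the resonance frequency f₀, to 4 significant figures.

ω₀ = 1/√(LC) = 1/√(1.4e-05 × 4.6e-06) = 124600 rad/s
f₀ = ω₀/(2π) = 19.83 kHz

19.83 kHz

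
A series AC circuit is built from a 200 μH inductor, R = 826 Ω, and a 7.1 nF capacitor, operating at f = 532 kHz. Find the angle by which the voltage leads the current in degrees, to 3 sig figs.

ω = 2πf = 3.343e+06 rad/s
X_L = ωL = 669 Ω
X_C = 1/(ωC) = 42.1 Ω
Net reactance X = X_L − X_C = 626 Ω
Z = 826 + j626 Ω
|Z| = √(826² + 626²) = 1040 Ω
∠Z = arctan(626/826) = 37.2°

37.2°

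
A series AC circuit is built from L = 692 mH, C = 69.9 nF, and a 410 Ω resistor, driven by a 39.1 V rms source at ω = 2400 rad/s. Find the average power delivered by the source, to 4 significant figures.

X_L = ωL = 1661 Ω
X_C = 1/(ωC) = 5961 Ω
Net reactance X = X_L − X_C = -4300 Ω
Z = 410.0 − j4300 Ω
|Z| = √(410.0² + 4300²) = 4320 Ω
∠Z = arctan(-4300/410.0) = -84.55°
I = V/|Z| = 9.052 mA
P = VI cos φ = 39.1 × 0.009052 × cos(-84.55°) = 33.59 mW

33.59 mW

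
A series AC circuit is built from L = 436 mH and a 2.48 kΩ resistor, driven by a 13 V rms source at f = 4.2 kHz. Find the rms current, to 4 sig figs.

1.105 mA

ω = 2πf = 26390 rad/s
X_L = ωL = 11510 Ω
Z = 2480 + j11510 Ω
|Z| = √(2480² + 11510²) = 11770 Ω
I = V/|Z| = 13/11770 = 1.105 mA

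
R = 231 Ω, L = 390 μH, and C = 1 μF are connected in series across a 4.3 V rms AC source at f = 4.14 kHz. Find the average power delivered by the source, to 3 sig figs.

78.9 mW

ω = 2πf = 26010 rad/s
X_L = ωL = 10.1 Ω
X_C = 1/(ωC) = 38.4 Ω
Net reactance X = X_L − X_C = -28.3 Ω
Z = 231 − j28.3 Ω
|Z| = √(231² + 28.3²) = 233 Ω
∠Z = arctan(-28.3/231) = -6.98°
I = V/|Z| = 18.5 mA
P = VI cos φ = 4.3 × 0.0185 × cos(-6.98°) = 78.9 mW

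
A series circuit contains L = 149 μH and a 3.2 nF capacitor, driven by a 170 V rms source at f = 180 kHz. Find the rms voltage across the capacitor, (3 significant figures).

436 V

ω = 2πf = 1.131e+06 rad/s
X_L = ωL = 169 Ω
X_C = 1/(ωC) = 276 Ω
Net reactance X = X_L − X_C = -108 Ω
Z = − j108 Ω
|Z| = √(0² + 108²) = 108 Ω
I = V/|Z| = 1.58 A
V_C = I·|Z_C| = 1.58 × 276 = 436 V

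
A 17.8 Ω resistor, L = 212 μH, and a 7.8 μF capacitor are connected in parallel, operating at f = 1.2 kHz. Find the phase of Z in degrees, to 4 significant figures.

ω = 2πf = 7540 rad/s
X_L = ωL = 1.598 Ω
X_C = 1/(ωC) = 17.00 Ω
Parallel: admittances add. Y = 1/R + 1/(jωL) + jωC
Y = (0.05618 − j0.5668) S
|Y| = 0.5696 S → |Z| = 1/|Y| = 1.756 Ω, ∠Z = −∠Y = 84.34°

84.34°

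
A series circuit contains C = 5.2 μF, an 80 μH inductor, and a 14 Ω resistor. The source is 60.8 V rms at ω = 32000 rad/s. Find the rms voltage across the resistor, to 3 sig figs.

59.0 V

X_L = ωL = 2.56 Ω
X_C = 1/(ωC) = 6.01 Ω
Net reactance X = X_L − X_C = -3.45 Ω
Z = 14.0 − j3.45 Ω
|Z| = √(14.0² + 3.45²) = 14.4 Ω
I = V/|Z| = 4.22 A
V_R = I·|Z_R| = 4.22 × 14.0 = 59.0 V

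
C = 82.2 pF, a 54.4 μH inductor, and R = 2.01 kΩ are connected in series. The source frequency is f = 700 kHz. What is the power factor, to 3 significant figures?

ω = 2πf = 4.398e+06 rad/s
X_L = ωL = 239 Ω
X_C = 1/(ωC) = 2770 Ω
Net reactance X = X_L − X_C = -2530 Ω
Z = 2010 − j2530 Ω
|Z| = √(2010² + 2530²) = 3230 Ω
∠Z = arctan(-2530/2010) = -51.5°
cos φ = cos(-51.5°) = 0.623

0.623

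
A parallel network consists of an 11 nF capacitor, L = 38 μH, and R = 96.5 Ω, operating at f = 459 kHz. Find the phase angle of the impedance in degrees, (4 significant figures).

-65.37°

ω = 2πf = 2.884e+06 rad/s
X_L = ωL = 109.6 Ω
X_C = 1/(ωC) = 31.52 Ω
Parallel: admittances add. Y = 1/R + 1/(jωL) + jωC
Y = (0.01036 + j0.02260) S
|Y| = 0.02486 S → |Z| = 1/|Y| = 40.22 Ω, ∠Z = −∠Y = -65.37°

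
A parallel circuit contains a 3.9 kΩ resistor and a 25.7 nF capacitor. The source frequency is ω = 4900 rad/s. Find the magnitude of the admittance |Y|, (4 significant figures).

X_C = 1/(ωC) = 7941 Ω
Parallel: admittances add. Y = 1/R + jωC
Y = (0.0002564 + j0.0001259) S
|Y| = 0.0002857 S → |Z| = 1/|Y| = 3501 Ω, ∠Z = −∠Y = -26.16°

285.7 μS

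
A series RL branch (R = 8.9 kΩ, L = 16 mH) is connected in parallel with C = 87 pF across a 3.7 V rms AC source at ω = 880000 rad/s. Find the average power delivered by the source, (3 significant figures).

439 μW

X_L = ωL = 14100 Ω
X_C = 1/(ωC) = 13100 Ω
Branch 1 (R+jX_L): Z₁ = 8900 + j14100 Ω, |Z₁| = 16700 Ω
Branch 2 (−jX_C): Z₂ = −j13100 Ω
Parallel: Z = Z₁Z₂/(Z₁+Z₂), |Z| = 24300 Ω, ∠Z = -38.8°
I = V/|Z| = 152 μA
P = VI cos φ = 3.7 × 0.000152 × cos(-38.8°) = 439 μW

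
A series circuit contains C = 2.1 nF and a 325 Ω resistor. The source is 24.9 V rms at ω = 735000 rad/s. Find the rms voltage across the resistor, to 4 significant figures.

X_C = 1/(ωC) = 647.9 Ω
Z = 325.0 − j647.9 Ω
|Z| = √(325.0² + 647.9²) = 724.8 Ω
I = V/|Z| = 34.35 mA
V_R = I·|Z_R| = 0.03435 × 325.0 = 11.16 V

11.16 V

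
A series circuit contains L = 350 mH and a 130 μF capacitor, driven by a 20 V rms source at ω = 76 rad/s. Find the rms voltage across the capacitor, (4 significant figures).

27.13 V

X_L = ωL = 26.60 Ω
X_C = 1/(ωC) = 101.2 Ω
Net reactance X = X_L − X_C = -74.61 Ω
Z = − j74.61 Ω
|Z| = √(0² + 74.61²) = 74.61 Ω
I = V/|Z| = 268.0 mA
V_C = I·|Z_C| = 0.2680 × 101.2 = 27.13 V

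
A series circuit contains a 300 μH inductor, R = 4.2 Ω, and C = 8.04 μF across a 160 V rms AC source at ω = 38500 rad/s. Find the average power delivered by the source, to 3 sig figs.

X_L = ωL = 11.5 Ω
X_C = 1/(ωC) = 3.23 Ω
Net reactance X = X_L − X_C = 8.32 Ω
Z = 4.20 + j8.32 Ω
|Z| = √(4.20² + 8.32²) = 9.32 Ω
∠Z = arctan(8.32/4.20) = 63.2°
I = V/|Z| = 17.2 A
P = VI cos φ = 160 × 17.2 × cos(63.2°) = 1.24 kW

1.24 kW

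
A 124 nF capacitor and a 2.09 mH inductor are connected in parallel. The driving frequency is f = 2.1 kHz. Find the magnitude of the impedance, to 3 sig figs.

28.9 Ω

ω = 2πf = 13190 rad/s
X_L = ωL = 27.6 Ω
X_C = 1/(ωC) = 611 Ω
Parallel: admittances add. Y = 1/(jωL) + jωC
Y = (0 − j0.0346) S
|Y| = 0.0346 S → |Z| = 1/|Y| = 28.9 Ω, ∠Z = −∠Y = 90.0°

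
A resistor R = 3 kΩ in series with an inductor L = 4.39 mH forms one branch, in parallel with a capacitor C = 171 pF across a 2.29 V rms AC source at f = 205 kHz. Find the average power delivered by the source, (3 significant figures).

384 μW

ω = 2πf = 1.288e+06 rad/s
X_L = ωL = 5650 Ω
X_C = 1/(ωC) = 4540 Ω
Branch 1 (R+jX_L): Z₁ = 3000 + j5650 Ω, |Z₁| = 6400 Ω
Branch 2 (−jX_C): Z₂ = −j4540 Ω
Parallel: Z = Z₁Z₂/(Z₁+Z₂), |Z| = 9080 Ω, ∠Z = -48.3°
I = V/|Z| = 252 μA
P = VI cos φ = 2.29 × 0.000252 × cos(-48.3°) = 384 μW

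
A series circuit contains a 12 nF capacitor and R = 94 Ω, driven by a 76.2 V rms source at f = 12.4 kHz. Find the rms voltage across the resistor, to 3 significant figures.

ω = 2πf = 77910 rad/s
X_C = 1/(ωC) = 1070 Ω
Z = 94.0 − j1070 Ω
|Z| = √(94.0² + 1070²) = 1070 Ω
I = V/|Z| = 71.0 mA
V_R = I·|Z_R| = 0.0710 × 94.0 = 6.67 V

6.67 V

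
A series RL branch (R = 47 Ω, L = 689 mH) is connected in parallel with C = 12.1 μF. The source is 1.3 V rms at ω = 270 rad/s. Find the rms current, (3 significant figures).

2.85 mA

X_L = ωL = 186 Ω
X_C = 1/(ωC) = 306 Ω
Branch 1 (R+jX_L): Z₁ = 47.0 + j186 Ω, |Z₁| = 192 Ω
Branch 2 (−jX_C): Z₂ = −j306 Ω
Parallel: Z = Z₁Z₂/(Z₁+Z₂), |Z| = 456 Ω, ∠Z = 54.4°
I = V/|Z| = 1.3/456 = 2.85 mA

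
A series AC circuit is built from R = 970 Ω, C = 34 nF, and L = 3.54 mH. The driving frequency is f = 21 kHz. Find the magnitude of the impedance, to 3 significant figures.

1000 Ω

ω = 2πf = 131900 rad/s
X_L = ωL = 467 Ω
X_C = 1/(ωC) = 223 Ω
Net reactance X = X_L − X_C = 244 Ω
Z = 970 + j244 Ω
|Z| = √(970² + 244²) = 1000 Ω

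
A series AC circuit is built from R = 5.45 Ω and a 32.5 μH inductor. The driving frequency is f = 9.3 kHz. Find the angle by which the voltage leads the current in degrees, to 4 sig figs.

ω = 2πf = 58430 rad/s
X_L = ωL = 1.899 Ω
Z = 5.450 + j1.899 Ω
|Z| = √(5.450² + 1.899²) = 5.771 Ω
∠Z = arctan(1.899/5.450) = 19.21°

19.21°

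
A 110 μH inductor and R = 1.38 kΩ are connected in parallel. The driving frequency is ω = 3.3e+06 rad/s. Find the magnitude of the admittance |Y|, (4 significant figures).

X_L = ωL = 363.0 Ω
Parallel: admittances add. Y = 1/R + 1/(jωL)
Y = (0.0007246 − j0.002755) S
|Y| = 0.002849 S → |Z| = 1/|Y| = 351.1 Ω, ∠Z = −∠Y = 75.26°

2.849 mS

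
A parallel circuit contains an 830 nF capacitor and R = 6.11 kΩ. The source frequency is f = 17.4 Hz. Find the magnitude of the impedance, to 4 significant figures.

ω = 2πf = 109.3 rad/s
X_C = 1/(ωC) = 11020 Ω
Parallel: admittances add. Y = 1/R + jωC
Y = (0.0001637 + j9.074e-05) S
|Y| = 0.0001871 S → |Z| = 1/|Y| = 5344 Ω, ∠Z = −∠Y = -29.01°

5344 Ω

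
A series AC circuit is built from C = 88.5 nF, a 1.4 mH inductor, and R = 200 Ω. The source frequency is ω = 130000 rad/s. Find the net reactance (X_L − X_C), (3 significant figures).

95.1 Ω

X_L = ωL = 182 Ω
X_C = 1/(ωC) = 86.9 Ω
X = 182 − 86.9 = 95.1 Ω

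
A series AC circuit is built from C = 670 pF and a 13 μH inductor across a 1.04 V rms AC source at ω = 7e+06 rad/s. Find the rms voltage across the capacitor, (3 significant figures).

1.81 V

X_L = ωL = 91.0 Ω
X_C = 1/(ωC) = 213 Ω
Net reactance X = X_L − X_C = -122 Ω
Z = − j122 Ω
|Z| = √(0² + 122²) = 122 Ω
I = V/|Z| = 8.51 mA
V_C = I·|Z_C| = 0.00851 × 213 = 1.81 V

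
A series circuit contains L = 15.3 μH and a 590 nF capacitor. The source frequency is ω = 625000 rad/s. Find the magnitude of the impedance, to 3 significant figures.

6.85 Ω

X_L = ωL = 9.56 Ω
X_C = 1/(ωC) = 2.71 Ω
Net reactance X = X_L − X_C = 6.85 Ω
Z = j6.85 Ω
|Z| = √(0² + 6.85²) = 6.85 Ω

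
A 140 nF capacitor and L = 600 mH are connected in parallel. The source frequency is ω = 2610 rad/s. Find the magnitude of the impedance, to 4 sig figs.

3661 Ω

X_L = ωL = 1566 Ω
X_C = 1/(ωC) = 2737 Ω
Parallel: admittances add. Y = 1/(jωL) + jωC
Y = (0 − j0.0002732) S
|Y| = 0.0002732 S → |Z| = 1/|Y| = 3661 Ω, ∠Z = −∠Y = 90.00°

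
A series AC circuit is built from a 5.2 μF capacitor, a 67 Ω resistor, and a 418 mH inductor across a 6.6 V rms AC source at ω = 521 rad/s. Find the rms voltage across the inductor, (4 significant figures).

X_L = ωL = 217.8 Ω
X_C = 1/(ωC) = 369.1 Ω
Net reactance X = X_L − X_C = -151.3 Ω
Z = 67.00 − j151.3 Ω
|Z| = √(67.00² + 151.3²) = 165.5 Ω
I = V/|Z| = 39.88 mA
V_L = I·|Z_L| = 0.03988 × 217.8 = 8.685 V

8.685 V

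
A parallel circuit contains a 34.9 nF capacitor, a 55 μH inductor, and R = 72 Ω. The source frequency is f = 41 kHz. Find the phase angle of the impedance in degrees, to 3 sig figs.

77.3°

ω = 2πf = 257600 rad/s
X_L = ωL = 14.2 Ω
X_C = 1/(ωC) = 111 Ω
Parallel: admittances add. Y = 1/R + 1/(jωL) + jωC
Y = (0.0139 − j0.0616) S
|Y| = 0.0631 S → |Z| = 1/|Y| = 15.8 Ω, ∠Z = −∠Y = 77.3°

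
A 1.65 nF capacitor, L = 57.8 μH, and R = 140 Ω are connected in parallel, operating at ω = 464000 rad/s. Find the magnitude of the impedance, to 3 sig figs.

X_L = ωL = 26.8 Ω
X_C = 1/(ωC) = 1310 Ω
Parallel: admittances add. Y = 1/R + 1/(jωL) + jωC
Y = (0.00714 − j0.0365) S
|Y| = 0.0372 S → |Z| = 1/|Y| = 26.9 Ω, ∠Z = −∠Y = 78.9°

26.9 Ω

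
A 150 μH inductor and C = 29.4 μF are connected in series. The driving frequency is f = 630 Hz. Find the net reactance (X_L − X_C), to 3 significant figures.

ω = 2πf = 3958 rad/s
X_L = ωL = 0.594 Ω
X_C = 1/(ωC) = 8.59 Ω
X = 0.594 − 8.59 = -8.00 Ω

-8.00 Ω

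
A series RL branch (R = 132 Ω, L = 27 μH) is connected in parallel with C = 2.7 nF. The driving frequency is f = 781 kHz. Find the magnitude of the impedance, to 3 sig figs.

ω = 2πf = 4.907e+06 rad/s
X_L = ωL = 132 Ω
X_C = 1/(ωC) = 75.5 Ω
Branch 1 (R+jX_L): Z₁ = 132 + j132 Ω, |Z₁| = 187 Ω
Branch 2 (−jX_C): Z₂ = −j75.5 Ω
Parallel: Z = Z₁Z₂/(Z₁+Z₂), |Z| = 98.2 Ω, ∠Z = -68.3°

98.2 Ω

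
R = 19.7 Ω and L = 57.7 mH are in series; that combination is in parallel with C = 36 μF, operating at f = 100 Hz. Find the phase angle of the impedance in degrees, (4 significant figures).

ω = 2πf = 628.3 rad/s
X_L = ωL = 36.25 Ω
X_C = 1/(ωC) = 44.21 Ω
Branch 1 (R+jX_L): Z₁ = 19.70 + j36.25 Ω, |Z₁| = 41.26 Ω
Branch 2 (−jX_C): Z₂ = −j44.21 Ω
Parallel: Z = Z₁Z₂/(Z₁+Z₂), |Z| = 85.86 Ω, ∠Z = -6.528°

-6.528°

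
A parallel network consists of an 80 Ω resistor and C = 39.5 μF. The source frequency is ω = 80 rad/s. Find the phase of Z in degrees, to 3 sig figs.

-14.2°

X_C = 1/(ωC) = 316 Ω
Parallel: admittances add. Y = 1/R + jωC
Y = (0.0125 + j0.00316) S
|Y| = 0.0129 S → |Z| = 1/|Y| = 77.6 Ω, ∠Z = −∠Y = -14.2°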